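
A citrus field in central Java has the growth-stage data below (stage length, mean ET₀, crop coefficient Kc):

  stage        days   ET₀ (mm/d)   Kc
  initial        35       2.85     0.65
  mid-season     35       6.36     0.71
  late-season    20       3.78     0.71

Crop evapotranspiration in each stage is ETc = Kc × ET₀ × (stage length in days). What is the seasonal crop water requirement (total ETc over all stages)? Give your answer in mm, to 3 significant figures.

277 mm

initial: 0.65 × 2.85 × 35 = 64.84 mm
mid-season: 0.71 × 6.36 × 35 = 158.05 mm
late-season: 0.71 × 3.78 × 20 = 53.68 mm
Seasonal total = 276.57 mm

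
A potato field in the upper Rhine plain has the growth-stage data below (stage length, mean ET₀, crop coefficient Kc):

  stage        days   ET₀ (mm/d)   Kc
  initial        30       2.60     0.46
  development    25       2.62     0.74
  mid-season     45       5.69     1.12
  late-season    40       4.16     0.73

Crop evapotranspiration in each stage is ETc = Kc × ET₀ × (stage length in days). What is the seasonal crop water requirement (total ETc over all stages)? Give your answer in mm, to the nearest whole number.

493 mm

initial: 0.46 × 2.60 × 30 = 35.88 mm
development: 0.74 × 2.62 × 25 = 48.47 mm
mid-season: 1.12 × 5.69 × 45 = 286.78 mm
late-season: 0.73 × 4.16 × 40 = 121.47 mm
Seasonal total = 492.60 mm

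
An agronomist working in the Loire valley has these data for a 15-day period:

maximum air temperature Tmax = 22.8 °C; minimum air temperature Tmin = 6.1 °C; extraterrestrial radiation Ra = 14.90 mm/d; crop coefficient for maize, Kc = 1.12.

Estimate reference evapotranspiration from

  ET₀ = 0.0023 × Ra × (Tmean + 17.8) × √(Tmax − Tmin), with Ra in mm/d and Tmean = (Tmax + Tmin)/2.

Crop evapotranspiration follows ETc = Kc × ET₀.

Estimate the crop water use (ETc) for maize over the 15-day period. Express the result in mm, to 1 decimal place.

Tmean = (22.8 + 6.1)/2 = 14.45 °C
ET₀ = 0.0023 × 14.90 × (14.45 + 17.8) × √16.7 = 0.0023 × 14.90 × 32.25 × 4.0866 = 4.5165 mm/d
ETc = Kc × ET₀ = 1.12 × 4.5165 = 5.0585 mm/d
Over 15 days: 5.0585 × 15 = 75.878 mm

75.9 mm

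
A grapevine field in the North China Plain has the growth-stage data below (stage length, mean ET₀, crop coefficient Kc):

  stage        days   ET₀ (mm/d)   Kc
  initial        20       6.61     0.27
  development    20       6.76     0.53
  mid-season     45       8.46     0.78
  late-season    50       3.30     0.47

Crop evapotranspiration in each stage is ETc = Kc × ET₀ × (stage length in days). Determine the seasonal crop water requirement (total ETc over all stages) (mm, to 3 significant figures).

initial: 0.27 × 6.61 × 20 = 35.69 mm
development: 0.53 × 6.76 × 20 = 71.66 mm
mid-season: 0.78 × 8.46 × 45 = 296.95 mm
late-season: 0.47 × 3.30 × 50 = 77.55 mm
Seasonal total = 481.85 mm

482 mm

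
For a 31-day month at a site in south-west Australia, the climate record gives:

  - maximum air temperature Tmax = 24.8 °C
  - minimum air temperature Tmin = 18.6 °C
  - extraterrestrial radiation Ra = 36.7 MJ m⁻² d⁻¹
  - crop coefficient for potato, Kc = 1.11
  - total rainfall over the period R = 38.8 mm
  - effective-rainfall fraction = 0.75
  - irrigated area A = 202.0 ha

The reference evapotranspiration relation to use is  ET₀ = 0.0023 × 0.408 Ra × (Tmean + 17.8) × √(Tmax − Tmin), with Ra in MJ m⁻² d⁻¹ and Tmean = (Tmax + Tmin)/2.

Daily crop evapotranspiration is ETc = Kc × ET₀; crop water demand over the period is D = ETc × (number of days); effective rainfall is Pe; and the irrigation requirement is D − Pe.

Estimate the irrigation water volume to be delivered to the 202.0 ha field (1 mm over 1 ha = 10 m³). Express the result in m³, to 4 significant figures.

176700 m³

Tmean = (24.8 + 18.6)/2 = 21.70 °C
0.408 Ra = 0.408 × 36.7 = 14.9736 mm/d equivalent
ET₀ = 0.0023 × 14.9736 × (21.70 + 17.8) × √6.2 = 0.0023 × 14.9736 × 39.50 × 2.4900 = 3.3873 mm/d
ETc = Kc × ET₀ = 1.11 × 3.3873 = 3.7599 mm/d
Crop demand D = ETc × 31 d = 3.7599 × 31 = 116.557 mm
Pe = 0.75 × 38.8 = 29.100 mm
D − Pe = 116.557 − 29.100 = 87.457 mm
Volume = 87.457 mm × 202.0 ha × 10 = 176663.1 m³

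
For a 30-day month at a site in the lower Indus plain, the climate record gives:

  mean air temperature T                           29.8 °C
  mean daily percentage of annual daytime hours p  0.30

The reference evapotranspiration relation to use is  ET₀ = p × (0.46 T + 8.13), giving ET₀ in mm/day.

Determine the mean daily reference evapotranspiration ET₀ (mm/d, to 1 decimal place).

ET₀ = 0.30 × (0.46 × 29.8 + 8.13) = 0.30 × 21.838 = 6.5514 mm/d

6.6 mm/d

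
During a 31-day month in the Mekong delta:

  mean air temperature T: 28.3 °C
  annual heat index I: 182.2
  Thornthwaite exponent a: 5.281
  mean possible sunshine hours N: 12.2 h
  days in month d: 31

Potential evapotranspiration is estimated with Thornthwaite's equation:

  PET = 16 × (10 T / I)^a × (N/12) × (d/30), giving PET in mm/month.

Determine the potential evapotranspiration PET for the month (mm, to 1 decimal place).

10T/I = 10 × 28.3 / 182.2 = 1.5532
(10T/I)^a = 1.5532^5.281 = 10.2299
Uncorrected PET = 16 × 10.2299 = 163.678 mm
Correction = (N/12)(d/30) = (12.2/12)(31/30) = 1.0506
PET = 163.678 × 1.0506 = 171.960 mm/month

172.0 mm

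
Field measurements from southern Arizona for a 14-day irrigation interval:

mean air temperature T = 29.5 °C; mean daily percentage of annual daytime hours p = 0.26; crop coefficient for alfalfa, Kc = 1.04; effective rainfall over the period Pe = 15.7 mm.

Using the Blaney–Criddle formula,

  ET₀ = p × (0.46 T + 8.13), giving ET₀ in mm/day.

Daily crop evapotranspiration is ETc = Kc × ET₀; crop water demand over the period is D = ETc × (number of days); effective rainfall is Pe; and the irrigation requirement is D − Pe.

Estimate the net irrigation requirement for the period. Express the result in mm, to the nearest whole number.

66 mm

ET₀ = 0.26 × (0.46 × 29.5 + 8.13) = 0.26 × 21.700 = 5.6420 mm/d
ETc = Kc × ET₀ = 1.04 × 5.6420 = 5.8677 mm/d
Crop demand D = ETc × 14 d = 5.8677 × 14 = 82.148 mm
D − Pe = 82.148 − 15.7 = 66.448 mm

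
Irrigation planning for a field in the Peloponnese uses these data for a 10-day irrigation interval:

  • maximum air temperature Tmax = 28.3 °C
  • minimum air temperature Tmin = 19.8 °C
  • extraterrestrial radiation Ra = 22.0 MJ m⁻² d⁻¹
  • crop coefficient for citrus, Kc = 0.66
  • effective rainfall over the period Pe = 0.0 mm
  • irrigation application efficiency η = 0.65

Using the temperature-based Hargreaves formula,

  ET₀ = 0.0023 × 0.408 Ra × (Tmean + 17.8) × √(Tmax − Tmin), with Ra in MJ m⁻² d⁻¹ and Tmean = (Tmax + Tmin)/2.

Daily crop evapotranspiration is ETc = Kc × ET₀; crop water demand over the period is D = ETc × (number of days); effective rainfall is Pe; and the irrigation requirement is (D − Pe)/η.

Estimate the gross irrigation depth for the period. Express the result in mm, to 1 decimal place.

25.6 mm

Tmean = (28.3 + 19.8)/2 = 24.05 °C
0.408 Ra = 0.408 × 22.0 = 8.9760 mm/d equivalent
ET₀ = 0.0023 × 8.9760 × (24.05 + 17.8) × √8.5 = 0.0023 × 8.9760 × 41.85 × 2.9155 = 2.5189 mm/d
ETc = Kc × ET₀ = 0.66 × 2.5189 = 1.6625 mm/d
Crop demand D = ETc × 10 d = 1.6625 × 10 = 16.625 mm
D − Pe = 16.625 − 0.0 = 16.625 mm
Gross irrigation = 16.625 / 0.65 = 25.577 mm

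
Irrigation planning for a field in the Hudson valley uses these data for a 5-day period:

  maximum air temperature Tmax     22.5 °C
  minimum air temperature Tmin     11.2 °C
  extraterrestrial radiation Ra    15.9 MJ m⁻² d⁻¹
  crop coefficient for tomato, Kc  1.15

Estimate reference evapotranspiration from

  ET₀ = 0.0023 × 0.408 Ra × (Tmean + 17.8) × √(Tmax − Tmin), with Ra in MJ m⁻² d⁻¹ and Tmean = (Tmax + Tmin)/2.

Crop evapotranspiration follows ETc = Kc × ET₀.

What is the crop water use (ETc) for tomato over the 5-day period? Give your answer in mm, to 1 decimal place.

10.0 mm

Tmean = (22.5 + 11.2)/2 = 16.85 °C
0.408 Ra = 0.408 × 15.9 = 6.4872 mm/d equivalent
ET₀ = 0.0023 × 6.4872 × (16.85 + 17.8) × √11.3 = 0.0023 × 6.4872 × 34.65 × 3.3615 = 1.7379 mm/d
ETc = Kc × ET₀ = 1.15 × 1.7379 = 1.9986 mm/d
Over 5 days: 1.9986 × 5 = 9.993 mm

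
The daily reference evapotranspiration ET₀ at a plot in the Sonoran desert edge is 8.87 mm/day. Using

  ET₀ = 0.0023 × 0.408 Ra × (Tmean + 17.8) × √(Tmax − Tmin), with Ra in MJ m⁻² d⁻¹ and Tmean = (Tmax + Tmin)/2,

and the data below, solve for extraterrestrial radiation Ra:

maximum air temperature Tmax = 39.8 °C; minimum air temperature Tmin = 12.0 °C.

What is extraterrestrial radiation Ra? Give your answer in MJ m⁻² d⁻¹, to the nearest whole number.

41 MJ m⁻² d⁻¹

Tmean = (39.8+12.0)/2 = 25.90 °C; ΔT = 27.8
Ra = ET₀ / [0.0023 × 0.408 × (Tmean+17.8) × √ΔT]
   = 8.87 / (0.0023 × 0.408 × 43.70 × 5.2726) = 41.023 MJ m⁻² d⁻¹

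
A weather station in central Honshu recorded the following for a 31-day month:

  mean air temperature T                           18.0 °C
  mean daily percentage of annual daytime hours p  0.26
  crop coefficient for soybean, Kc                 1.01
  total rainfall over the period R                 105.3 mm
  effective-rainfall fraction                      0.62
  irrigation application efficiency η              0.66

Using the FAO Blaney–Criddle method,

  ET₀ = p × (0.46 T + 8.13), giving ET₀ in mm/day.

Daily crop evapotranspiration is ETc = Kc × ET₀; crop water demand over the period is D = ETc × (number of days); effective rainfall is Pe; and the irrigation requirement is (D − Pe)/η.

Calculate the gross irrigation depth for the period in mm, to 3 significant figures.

ET₀ = 0.26 × (0.46 × 18.0 + 8.13) = 0.26 × 16.410 = 4.2666 mm/d
ETc = Kc × ET₀ = 1.01 × 4.2666 = 4.3093 mm/d
Crop demand D = ETc × 31 d = 4.3093 × 31 = 133.588 mm
Pe = 0.62 × 105.3 = 65.286 mm
D − Pe = 133.588 − 65.286 = 68.302 mm
Gross irrigation = 68.302 / 0.66 = 103.488 mm

103 mm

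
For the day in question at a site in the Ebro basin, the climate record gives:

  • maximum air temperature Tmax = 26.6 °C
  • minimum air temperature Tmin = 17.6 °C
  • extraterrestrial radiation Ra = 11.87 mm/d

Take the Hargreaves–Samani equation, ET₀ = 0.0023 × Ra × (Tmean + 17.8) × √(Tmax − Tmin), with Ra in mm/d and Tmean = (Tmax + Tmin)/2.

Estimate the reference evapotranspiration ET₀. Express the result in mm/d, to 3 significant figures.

Tmean = (26.6 + 17.6)/2 = 22.10 °C
ET₀ = 0.0023 × 11.87 × (22.10 + 17.8) × √9.0 = 0.0023 × 11.87 × 39.90 × 3.0000 = 3.2679 mm/d

3.27 mm/d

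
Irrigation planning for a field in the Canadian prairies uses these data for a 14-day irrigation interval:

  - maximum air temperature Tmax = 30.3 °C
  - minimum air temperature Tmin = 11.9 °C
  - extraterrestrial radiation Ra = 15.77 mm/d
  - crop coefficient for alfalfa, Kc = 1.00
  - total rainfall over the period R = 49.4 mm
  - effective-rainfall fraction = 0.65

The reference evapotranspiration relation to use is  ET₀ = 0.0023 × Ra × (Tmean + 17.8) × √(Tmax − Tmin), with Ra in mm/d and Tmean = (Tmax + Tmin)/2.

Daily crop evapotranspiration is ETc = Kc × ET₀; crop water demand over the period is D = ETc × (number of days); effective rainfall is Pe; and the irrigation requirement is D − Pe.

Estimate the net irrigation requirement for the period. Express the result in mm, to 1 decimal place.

52.6 mm

Tmean = (30.3 + 11.9)/2 = 21.10 °C
ET₀ = 0.0023 × 15.77 × (21.10 + 17.8) × √18.4 = 0.0023 × 15.77 × 38.90 × 4.2895 = 6.0522 mm/d
ETc = Kc × ET₀ = 1.00 × 6.0522 = 6.0522 mm/d
Crop demand D = ETc × 14 d = 6.0522 × 14 = 84.731 mm
Pe = 0.65 × 49.4 = 32.110 mm
D − Pe = 84.731 − 32.110 = 52.621 mm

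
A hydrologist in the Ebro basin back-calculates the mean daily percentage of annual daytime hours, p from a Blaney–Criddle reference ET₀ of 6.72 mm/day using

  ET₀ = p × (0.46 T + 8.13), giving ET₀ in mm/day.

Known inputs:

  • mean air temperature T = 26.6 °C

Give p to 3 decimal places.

p = ET₀ / (0.46 T + 8.13) = 6.72 / (0.46 × 26.6 + 8.13) = 6.72 / 20.366 = 0.3300

0.330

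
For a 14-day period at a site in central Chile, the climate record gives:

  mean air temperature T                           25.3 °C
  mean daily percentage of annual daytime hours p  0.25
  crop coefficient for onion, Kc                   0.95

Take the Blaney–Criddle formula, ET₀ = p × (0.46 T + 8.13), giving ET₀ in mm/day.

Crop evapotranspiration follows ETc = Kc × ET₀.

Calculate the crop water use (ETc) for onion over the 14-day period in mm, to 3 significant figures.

65.7 mm

ET₀ = 0.25 × (0.46 × 25.3 + 8.13) = 0.25 × 19.768 = 4.9420 mm/d
ETc = Kc × ET₀ = 0.95 × 4.9420 = 4.6949 mm/d
Over 14 days: 4.6949 × 14 = 65.729 mm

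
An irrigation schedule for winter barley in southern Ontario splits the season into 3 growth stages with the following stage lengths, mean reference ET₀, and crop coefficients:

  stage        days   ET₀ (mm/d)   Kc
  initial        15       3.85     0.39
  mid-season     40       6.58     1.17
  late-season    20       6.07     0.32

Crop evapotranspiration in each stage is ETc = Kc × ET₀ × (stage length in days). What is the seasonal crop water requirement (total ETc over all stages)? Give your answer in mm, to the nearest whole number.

initial: 0.39 × 3.85 × 15 = 22.52 mm
mid-season: 1.17 × 6.58 × 40 = 307.94 mm
late-season: 0.32 × 6.07 × 20 = 38.85 mm
Seasonal total = 369.31 mm

369 mm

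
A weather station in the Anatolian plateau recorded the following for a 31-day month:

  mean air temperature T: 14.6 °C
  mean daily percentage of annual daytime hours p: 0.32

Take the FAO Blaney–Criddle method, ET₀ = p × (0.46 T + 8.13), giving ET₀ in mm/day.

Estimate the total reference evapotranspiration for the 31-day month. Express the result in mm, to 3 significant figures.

ET₀ = 0.32 × (0.46 × 14.6 + 8.13) = 0.32 × 14.846 = 4.7507 mm/d
Monthly total = 4.7507 × 31 = 147.272 mm

147 mm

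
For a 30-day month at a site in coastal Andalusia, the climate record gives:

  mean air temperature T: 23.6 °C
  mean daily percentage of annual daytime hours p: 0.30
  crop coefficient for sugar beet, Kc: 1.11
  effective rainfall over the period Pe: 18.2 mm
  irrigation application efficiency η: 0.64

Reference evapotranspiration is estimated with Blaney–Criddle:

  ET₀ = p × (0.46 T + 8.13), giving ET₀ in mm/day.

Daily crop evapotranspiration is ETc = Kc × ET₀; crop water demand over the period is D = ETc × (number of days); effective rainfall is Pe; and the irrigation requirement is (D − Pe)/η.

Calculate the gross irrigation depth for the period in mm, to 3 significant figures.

268 mm

ET₀ = 0.30 × (0.46 × 23.6 + 8.13) = 0.30 × 18.986 = 5.6958 mm/d
ETc = Kc × ET₀ = 1.11 × 5.6958 = 6.3223 mm/d
Crop demand D = ETc × 30 d = 6.3223 × 30 = 189.669 mm
D − Pe = 189.669 − 18.2 = 171.469 mm
Gross irrigation = 171.469 / 0.64 = 267.920 mm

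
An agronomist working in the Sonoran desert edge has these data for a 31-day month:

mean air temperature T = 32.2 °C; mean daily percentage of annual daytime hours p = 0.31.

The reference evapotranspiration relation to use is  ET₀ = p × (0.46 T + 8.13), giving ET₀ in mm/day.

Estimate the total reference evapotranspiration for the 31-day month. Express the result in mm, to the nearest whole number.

ET₀ = 0.31 × (0.46 × 32.2 + 8.13) = 0.31 × 22.942 = 7.1120 mm/d
Monthly total = 7.1120 × 31 = 220.472 mm

220 mm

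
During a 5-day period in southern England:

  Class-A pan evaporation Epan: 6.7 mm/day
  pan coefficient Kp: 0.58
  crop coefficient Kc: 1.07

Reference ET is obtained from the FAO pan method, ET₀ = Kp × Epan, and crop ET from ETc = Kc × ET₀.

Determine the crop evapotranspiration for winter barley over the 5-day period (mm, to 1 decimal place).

20.8 mm

ET₀ = 0.58 × 6.7 = 3.8860 mm/d
ETc = Kc × ET₀ = 1.07 × 3.8860 = 4.1580 mm/d
Over 5 days: 4.1580 × 5 = 20.790 mm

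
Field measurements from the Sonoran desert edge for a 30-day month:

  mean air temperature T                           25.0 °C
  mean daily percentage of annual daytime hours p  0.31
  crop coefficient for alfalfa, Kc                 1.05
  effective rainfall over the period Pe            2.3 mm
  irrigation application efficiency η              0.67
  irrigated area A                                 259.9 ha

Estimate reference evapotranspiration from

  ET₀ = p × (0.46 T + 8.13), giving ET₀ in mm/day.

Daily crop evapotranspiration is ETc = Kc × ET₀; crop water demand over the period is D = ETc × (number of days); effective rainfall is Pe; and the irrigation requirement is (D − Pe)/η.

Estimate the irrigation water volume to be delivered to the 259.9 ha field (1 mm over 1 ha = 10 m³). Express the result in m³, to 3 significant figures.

ET₀ = 0.31 × (0.46 × 25.0 + 8.13) = 0.31 × 19.630 = 6.0853 mm/d
ETc = Kc × ET₀ = 1.05 × 6.0853 = 6.3896 mm/d
Crop demand D = ETc × 30 d = 6.3896 × 30 = 191.688 mm
D − Pe = 191.688 − 2.3 = 189.388 mm
Gross irrigation = 189.388 / 0.67 = 282.669 mm
Volume = 282.669 mm × 259.9 ha × 10 = 734656.7 m³

735000 m³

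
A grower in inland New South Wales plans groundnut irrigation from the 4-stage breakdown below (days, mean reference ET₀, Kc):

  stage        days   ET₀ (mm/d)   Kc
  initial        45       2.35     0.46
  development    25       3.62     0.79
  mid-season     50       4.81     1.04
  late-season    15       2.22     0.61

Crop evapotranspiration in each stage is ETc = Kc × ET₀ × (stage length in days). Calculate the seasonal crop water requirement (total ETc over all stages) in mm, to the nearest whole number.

391 mm

initial: 0.46 × 2.35 × 45 = 48.65 mm
development: 0.79 × 3.62 × 25 = 71.50 mm
mid-season: 1.04 × 4.81 × 50 = 250.12 mm
late-season: 0.61 × 2.22 × 15 = 20.31 mm
Seasonal total = 390.58 mm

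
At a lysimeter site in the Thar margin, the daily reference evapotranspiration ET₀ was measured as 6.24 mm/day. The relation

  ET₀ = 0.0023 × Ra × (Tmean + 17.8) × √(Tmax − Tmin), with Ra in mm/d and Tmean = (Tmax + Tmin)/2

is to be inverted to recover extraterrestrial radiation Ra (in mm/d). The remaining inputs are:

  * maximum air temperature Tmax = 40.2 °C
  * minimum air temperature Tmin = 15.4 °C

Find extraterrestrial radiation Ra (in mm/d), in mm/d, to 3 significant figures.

Tmean = 27.80 °C; √ΔT = 4.9800
Ra = ET₀ / [0.0023 × (Tmean+17.8) × √ΔT] = 6.24 / (0.0023 × 45.60 × 4.9800) = 11.947 mm/d

11.9 mm/d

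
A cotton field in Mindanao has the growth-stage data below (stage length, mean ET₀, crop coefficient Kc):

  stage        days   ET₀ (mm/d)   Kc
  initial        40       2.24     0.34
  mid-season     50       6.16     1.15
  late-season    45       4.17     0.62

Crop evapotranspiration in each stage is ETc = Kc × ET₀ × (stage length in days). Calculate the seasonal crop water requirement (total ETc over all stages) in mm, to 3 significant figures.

initial: 0.34 × 2.24 × 40 = 30.46 mm
mid-season: 1.15 × 6.16 × 50 = 354.20 mm
late-season: 0.62 × 4.17 × 45 = 116.34 mm
Seasonal total = 501.00 mm

501 mm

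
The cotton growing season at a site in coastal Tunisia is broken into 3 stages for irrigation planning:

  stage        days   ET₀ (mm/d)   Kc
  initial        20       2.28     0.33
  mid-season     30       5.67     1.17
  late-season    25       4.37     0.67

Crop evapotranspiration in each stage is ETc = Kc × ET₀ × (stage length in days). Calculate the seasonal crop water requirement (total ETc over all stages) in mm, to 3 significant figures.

287 mm

initial: 0.33 × 2.28 × 20 = 15.05 mm
mid-season: 1.17 × 5.67 × 30 = 199.02 mm
late-season: 0.67 × 4.37 × 25 = 73.20 mm
Seasonal total = 287.27 mm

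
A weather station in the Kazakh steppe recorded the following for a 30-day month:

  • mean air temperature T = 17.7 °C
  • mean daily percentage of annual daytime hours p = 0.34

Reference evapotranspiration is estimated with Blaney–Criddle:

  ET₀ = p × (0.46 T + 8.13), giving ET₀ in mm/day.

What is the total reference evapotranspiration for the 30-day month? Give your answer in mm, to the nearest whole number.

ET₀ = 0.34 × (0.46 × 17.7 + 8.13) = 0.34 × 16.272 = 5.5325 mm/d
Monthly total = 5.5325 × 30 = 165.975 mm

166 mm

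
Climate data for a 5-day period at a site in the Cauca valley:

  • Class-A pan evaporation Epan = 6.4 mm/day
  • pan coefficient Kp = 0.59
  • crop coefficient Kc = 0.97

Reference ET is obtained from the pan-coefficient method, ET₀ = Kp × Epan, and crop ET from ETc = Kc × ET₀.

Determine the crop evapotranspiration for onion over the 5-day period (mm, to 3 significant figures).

ET₀ = 0.59 × 6.4 = 3.7760 mm/d
ETc = Kc × ET₀ = 0.97 × 3.7760 = 3.6627 mm/d
Over 5 days: 3.6627 × 5 = 18.314 mm

18.3 mm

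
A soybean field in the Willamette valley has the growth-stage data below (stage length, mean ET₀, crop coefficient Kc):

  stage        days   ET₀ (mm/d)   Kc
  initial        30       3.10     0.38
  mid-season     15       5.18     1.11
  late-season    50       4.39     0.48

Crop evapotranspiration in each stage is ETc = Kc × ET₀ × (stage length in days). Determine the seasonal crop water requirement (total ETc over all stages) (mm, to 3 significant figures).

227 mm

initial: 0.38 × 3.10 × 30 = 35.34 mm
mid-season: 1.11 × 5.18 × 15 = 86.25 mm
late-season: 0.48 × 4.39 × 50 = 105.36 mm
Seasonal total = 226.95 mm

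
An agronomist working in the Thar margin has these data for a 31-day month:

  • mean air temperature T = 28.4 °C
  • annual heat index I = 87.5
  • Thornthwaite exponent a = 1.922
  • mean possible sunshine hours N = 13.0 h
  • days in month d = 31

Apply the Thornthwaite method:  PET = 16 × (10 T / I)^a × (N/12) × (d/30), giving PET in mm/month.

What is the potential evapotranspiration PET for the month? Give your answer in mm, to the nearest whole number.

172 mm

10T/I = 10 × 28.4 / 87.5 = 3.2457
(10T/I)^a = 3.2457^1.922 = 9.6103
Uncorrected PET = 16 × 9.6103 = 153.765 mm
Correction = (N/12)(d/30) = (13.0/12)(31/30) = 1.1194
PET = 153.765 × 1.1194 = 172.125 mm/month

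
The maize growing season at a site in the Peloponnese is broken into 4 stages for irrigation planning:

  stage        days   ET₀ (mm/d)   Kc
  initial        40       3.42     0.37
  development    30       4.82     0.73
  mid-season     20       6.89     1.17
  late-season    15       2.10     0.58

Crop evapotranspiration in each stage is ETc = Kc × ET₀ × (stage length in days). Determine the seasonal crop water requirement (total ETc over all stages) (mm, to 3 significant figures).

initial: 0.37 × 3.42 × 40 = 50.62 mm
development: 0.73 × 4.82 × 30 = 105.56 mm
mid-season: 1.17 × 6.89 × 20 = 161.23 mm
late-season: 0.58 × 2.10 × 15 = 18.27 mm
Seasonal total = 335.68 mm

336 mm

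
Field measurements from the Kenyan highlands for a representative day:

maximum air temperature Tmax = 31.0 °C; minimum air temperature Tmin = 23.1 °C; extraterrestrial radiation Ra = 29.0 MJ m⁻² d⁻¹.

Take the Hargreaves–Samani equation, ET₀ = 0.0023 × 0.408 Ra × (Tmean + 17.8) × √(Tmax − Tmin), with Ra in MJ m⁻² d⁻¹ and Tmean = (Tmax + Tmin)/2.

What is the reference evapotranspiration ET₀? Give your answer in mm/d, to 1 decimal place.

3.4 mm/d

Tmean = (31.0 + 23.1)/2 = 27.05 °C
0.408 Ra = 0.408 × 29.0 = 11.8320 mm/d equivalent
ET₀ = 0.0023 × 11.8320 × (27.05 + 17.8) × √7.9 = 0.0023 × 11.8320 × 44.85 × 2.8107 = 3.4305 mm/d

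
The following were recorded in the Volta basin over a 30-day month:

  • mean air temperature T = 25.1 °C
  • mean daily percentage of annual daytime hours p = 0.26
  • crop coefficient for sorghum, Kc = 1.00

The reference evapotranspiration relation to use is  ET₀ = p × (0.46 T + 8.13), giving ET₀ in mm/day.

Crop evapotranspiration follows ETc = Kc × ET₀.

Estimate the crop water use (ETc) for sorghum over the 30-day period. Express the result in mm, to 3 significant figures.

153 mm

ET₀ = 0.26 × (0.46 × 25.1 + 8.13) = 0.26 × 19.676 = 5.1158 mm/d
ETc = Kc × ET₀ = 1.00 × 5.1158 = 5.1158 mm/d
Over 30 days: 5.1158 × 30 = 153.474 mm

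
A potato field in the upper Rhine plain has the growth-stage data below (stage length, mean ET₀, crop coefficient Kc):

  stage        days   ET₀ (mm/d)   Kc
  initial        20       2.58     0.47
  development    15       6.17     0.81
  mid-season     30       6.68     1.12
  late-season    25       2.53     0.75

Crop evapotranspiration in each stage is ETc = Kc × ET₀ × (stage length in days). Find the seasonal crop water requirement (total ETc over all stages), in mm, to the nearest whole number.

initial: 0.47 × 2.58 × 20 = 24.25 mm
development: 0.81 × 6.17 × 15 = 74.97 mm
mid-season: 1.12 × 6.68 × 30 = 224.45 mm
late-season: 0.75 × 2.53 × 25 = 47.44 mm
Seasonal total = 371.11 mm

371 mm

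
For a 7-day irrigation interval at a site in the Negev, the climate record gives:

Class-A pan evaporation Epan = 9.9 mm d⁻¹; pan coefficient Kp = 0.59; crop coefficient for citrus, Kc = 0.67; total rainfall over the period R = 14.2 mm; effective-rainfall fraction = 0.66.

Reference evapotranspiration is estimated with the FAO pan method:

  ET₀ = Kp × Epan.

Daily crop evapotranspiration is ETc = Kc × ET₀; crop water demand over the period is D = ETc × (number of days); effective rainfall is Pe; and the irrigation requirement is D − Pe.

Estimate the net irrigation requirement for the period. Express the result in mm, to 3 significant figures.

ET₀ = 0.59 × 9.9 = 5.8410 mm/d
ETc = Kc × ET₀ = 0.67 × 5.8410 = 3.9135 mm/d
Crop demand D = ETc × 7 d = 3.9135 × 7 = 27.395 mm
Pe = 0.66 × 14.2 = 9.372 mm
D − Pe = 27.395 − 9.372 = 18.023 mm

18.0 mm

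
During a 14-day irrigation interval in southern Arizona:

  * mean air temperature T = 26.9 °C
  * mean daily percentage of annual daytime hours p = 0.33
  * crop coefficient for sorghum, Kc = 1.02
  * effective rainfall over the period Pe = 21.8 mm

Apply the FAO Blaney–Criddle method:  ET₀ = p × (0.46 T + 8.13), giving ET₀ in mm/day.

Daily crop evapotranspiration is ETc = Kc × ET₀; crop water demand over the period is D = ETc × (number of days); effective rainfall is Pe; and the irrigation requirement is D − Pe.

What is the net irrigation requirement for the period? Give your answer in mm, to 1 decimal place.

74.8 mm

ET₀ = 0.33 × (0.46 × 26.9 + 8.13) = 0.33 × 20.504 = 6.7663 mm/d
ETc = Kc × ET₀ = 1.02 × 6.7663 = 6.9016 mm/d
Crop demand D = ETc × 14 d = 6.9016 × 14 = 96.622 mm
D − Pe = 96.622 − 21.8 = 74.822 mm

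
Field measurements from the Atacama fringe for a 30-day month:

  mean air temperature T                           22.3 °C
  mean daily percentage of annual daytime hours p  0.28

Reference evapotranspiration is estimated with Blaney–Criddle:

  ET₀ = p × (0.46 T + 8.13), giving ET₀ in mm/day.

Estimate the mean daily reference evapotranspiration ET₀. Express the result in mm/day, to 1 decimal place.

5.1 mm/day

ET₀ = 0.28 × (0.46 × 22.3 + 8.13) = 0.28 × 18.388 = 5.1486 mm/d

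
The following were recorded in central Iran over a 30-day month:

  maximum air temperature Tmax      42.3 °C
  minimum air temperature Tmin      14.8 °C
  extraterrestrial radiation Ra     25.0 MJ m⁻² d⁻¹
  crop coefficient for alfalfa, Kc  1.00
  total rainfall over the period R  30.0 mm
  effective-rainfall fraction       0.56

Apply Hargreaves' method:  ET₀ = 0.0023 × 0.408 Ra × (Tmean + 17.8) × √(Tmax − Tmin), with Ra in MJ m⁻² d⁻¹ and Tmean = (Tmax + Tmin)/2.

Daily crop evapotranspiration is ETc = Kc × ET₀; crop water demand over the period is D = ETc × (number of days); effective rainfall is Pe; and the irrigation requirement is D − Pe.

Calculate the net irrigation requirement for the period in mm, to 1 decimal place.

Tmean = (42.3 + 14.8)/2 = 28.55 °C
0.408 Ra = 0.408 × 25.0 = 10.2000 mm/d equivalent
ET₀ = 0.0023 × 10.2000 × (28.55 + 17.8) × √27.5 = 0.0023 × 10.2000 × 46.35 × 5.2440 = 5.7022 mm/d
ETc = Kc × ET₀ = 1.00 × 5.7022 = 5.7022 mm/d
Crop demand D = ETc × 30 d = 5.7022 × 30 = 171.066 mm
Pe = 0.56 × 30.0 = 16.800 mm
D − Pe = 171.066 − 16.800 = 154.266 mm

154.3 mm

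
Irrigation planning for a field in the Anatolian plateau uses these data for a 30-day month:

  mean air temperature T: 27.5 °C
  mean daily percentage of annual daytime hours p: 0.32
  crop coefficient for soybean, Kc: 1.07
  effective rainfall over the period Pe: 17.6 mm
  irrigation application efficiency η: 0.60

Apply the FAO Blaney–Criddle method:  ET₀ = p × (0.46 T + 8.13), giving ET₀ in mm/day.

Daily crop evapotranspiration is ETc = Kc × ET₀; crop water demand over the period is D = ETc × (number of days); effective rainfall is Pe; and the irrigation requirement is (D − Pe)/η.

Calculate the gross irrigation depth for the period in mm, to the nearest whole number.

326 mm

ET₀ = 0.32 × (0.46 × 27.5 + 8.13) = 0.32 × 20.780 = 6.6496 mm/d
ETc = Kc × ET₀ = 1.07 × 6.6496 = 7.1151 mm/d
Crop demand D = ETc × 30 d = 7.1151 × 30 = 213.453 mm
D − Pe = 213.453 − 17.6 = 195.853 mm
Gross irrigation = 195.853 / 0.60 = 326.422 mm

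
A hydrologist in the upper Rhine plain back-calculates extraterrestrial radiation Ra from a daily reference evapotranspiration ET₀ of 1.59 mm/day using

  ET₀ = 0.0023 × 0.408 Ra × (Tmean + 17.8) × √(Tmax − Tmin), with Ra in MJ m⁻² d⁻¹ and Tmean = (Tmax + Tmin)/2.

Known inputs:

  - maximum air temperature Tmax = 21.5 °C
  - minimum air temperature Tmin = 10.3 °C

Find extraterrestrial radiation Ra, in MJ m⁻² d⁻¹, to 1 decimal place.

Tmean = (21.5+10.3)/2 = 15.90 °C; ΔT = 11.2
Ra = ET₀ / [0.0023 × 0.408 × (Tmean+17.8) × √ΔT]
   = 1.59 / (0.0023 × 0.408 × 33.70 × 3.3466) = 15.024 MJ m⁻² d⁻¹

15.0 MJ m⁻² d⁻¹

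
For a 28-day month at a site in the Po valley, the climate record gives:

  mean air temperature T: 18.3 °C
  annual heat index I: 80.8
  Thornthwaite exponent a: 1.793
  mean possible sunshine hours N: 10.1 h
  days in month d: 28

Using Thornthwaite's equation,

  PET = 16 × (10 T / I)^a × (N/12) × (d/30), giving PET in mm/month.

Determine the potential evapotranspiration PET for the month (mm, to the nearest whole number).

54 mm

10T/I = 10 × 18.3 / 80.8 = 2.2649
(10T/I)^a = 2.2649^1.793 = 4.3311
Uncorrected PET = 16 × 4.3311 = 69.298 mm
Correction = (N/12)(d/30) = (10.1/12)(28/30) = 0.7856
PET = 69.298 × 0.7856 = 54.441 mm/month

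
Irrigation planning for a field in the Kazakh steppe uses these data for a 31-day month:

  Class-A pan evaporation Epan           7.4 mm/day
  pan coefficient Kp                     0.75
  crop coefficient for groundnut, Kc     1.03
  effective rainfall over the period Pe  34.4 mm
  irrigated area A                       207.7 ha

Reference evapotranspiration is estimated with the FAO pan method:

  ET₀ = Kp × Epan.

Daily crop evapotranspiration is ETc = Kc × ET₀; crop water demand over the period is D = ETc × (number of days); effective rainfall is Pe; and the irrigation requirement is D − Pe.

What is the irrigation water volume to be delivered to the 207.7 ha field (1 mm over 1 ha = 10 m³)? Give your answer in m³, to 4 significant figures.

ET₀ = 0.75 × 7.4 = 5.5500 mm/d
ETc = Kc × ET₀ = 1.03 × 5.5500 = 5.7165 mm/d
Crop demand D = ETc × 31 d = 5.7165 × 31 = 177.212 mm
D − Pe = 177.212 − 34.4 = 142.812 mm
Volume = 142.812 mm × 207.7 ha × 10 = 296620.5 m³

296600 m³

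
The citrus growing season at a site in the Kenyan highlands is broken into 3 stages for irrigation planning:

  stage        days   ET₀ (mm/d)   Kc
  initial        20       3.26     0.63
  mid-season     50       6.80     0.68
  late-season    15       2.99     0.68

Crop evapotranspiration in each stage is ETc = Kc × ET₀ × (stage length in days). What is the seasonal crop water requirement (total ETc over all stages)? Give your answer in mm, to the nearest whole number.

initial: 0.63 × 3.26 × 20 = 41.08 mm
mid-season: 0.68 × 6.80 × 50 = 231.20 mm
late-season: 0.68 × 2.99 × 15 = 30.50 mm
Seasonal total = 302.78 mm

303 mm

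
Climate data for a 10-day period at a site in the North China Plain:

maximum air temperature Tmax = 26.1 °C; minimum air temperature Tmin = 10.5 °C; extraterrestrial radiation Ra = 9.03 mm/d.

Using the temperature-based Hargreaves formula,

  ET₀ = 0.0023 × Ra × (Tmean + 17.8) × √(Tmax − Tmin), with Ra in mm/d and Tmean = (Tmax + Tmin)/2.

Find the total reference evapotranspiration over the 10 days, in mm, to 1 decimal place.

Tmean = (26.1 + 10.5)/2 = 18.30 °C
ET₀ = 0.0023 × 9.03 × (18.30 + 17.8) × √15.6 = 0.0023 × 9.03 × 36.10 × 3.9497 = 2.9613 mm/d
Over 10 days: 2.9613 × 10 = 29.613 mm

29.6 mm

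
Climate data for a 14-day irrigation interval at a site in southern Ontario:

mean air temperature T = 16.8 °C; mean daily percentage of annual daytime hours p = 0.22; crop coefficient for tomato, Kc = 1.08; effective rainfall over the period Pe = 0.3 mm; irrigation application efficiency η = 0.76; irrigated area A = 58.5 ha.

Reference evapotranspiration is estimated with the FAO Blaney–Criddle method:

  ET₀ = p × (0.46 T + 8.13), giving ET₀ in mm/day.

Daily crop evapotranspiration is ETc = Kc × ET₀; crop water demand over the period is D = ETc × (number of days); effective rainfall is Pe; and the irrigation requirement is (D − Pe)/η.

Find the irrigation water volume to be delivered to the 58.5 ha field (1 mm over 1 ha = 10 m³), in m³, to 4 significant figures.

40370 m³

ET₀ = 0.22 × (0.46 × 16.8 + 8.13) = 0.22 × 15.858 = 3.4888 mm/d
ETc = Kc × ET₀ = 1.08 × 3.4888 = 3.7679 mm/d
Crop demand D = ETc × 14 d = 3.7679 × 14 = 52.751 mm
D − Pe = 52.751 − 0.3 = 52.451 mm
Gross irrigation = 52.451 / 0.76 = 69.014 mm
Volume = 69.014 mm × 58.5 ha × 10 = 40373.2 m³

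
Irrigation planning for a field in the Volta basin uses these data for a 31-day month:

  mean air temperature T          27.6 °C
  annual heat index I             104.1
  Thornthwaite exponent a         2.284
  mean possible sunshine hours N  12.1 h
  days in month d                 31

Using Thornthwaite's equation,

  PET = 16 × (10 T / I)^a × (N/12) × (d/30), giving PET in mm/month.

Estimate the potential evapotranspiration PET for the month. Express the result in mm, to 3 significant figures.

10T/I = 10 × 27.6 / 104.1 = 2.6513
(10T/I)^a = 2.6513^2.284 = 9.2721
Uncorrected PET = 16 × 9.2721 = 148.354 mm
Correction = (N/12)(d/30) = (12.1/12)(31/30) = 1.0419
PET = 148.354 × 1.0419 = 154.570 mm/month

155 mm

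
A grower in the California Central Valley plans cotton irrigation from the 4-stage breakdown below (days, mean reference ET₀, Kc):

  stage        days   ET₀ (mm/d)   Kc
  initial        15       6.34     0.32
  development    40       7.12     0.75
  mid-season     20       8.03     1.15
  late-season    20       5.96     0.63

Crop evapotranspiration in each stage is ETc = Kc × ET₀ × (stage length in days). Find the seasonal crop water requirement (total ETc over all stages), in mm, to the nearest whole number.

504 mm

initial: 0.32 × 6.34 × 15 = 30.43 mm
development: 0.75 × 7.12 × 40 = 213.60 mm
mid-season: 1.15 × 8.03 × 20 = 184.69 mm
late-season: 0.63 × 5.96 × 20 = 75.10 mm
Seasonal total = 503.82 mm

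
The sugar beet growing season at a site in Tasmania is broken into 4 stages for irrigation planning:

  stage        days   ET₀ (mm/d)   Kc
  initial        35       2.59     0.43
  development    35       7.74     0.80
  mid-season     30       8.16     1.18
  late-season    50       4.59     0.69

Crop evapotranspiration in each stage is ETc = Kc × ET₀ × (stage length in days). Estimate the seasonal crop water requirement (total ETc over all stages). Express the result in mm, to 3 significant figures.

initial: 0.43 × 2.59 × 35 = 38.98 mm
development: 0.80 × 7.74 × 35 = 216.72 mm
mid-season: 1.18 × 8.16 × 30 = 288.86 mm
late-season: 0.69 × 4.59 × 50 = 158.36 mm
Seasonal total = 702.92 mm

703 mm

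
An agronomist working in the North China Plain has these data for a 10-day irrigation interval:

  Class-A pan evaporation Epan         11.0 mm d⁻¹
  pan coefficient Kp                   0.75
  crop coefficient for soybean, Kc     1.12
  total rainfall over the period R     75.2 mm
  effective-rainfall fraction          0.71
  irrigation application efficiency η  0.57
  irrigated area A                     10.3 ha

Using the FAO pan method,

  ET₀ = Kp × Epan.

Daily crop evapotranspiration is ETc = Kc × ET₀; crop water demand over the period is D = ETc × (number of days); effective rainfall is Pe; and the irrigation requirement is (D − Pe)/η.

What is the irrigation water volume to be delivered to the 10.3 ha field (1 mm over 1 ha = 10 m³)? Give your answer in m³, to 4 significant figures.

7049 m³

ET₀ = 0.75 × 11.0 = 8.2500 mm/d
ETc = Kc × ET₀ = 1.12 × 8.2500 = 9.2400 mm/d
Crop demand D = ETc × 10 d = 9.2400 × 10 = 92.400 mm
Pe = 0.71 × 75.2 = 53.392 mm
D − Pe = 92.400 − 53.392 = 39.008 mm
Gross irrigation = 39.008 / 0.57 = 68.435 mm
Volume = 68.435 mm × 10.3 ha × 10 = 7048.8 m³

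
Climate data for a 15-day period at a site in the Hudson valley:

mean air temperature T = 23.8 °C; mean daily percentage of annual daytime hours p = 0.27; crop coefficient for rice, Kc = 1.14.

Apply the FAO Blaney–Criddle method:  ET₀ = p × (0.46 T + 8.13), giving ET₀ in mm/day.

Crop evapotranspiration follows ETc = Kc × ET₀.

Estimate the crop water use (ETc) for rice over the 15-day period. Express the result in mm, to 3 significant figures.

ET₀ = 0.27 × (0.46 × 23.8 + 8.13) = 0.27 × 19.078 = 5.1511 mm/d
ETc = Kc × ET₀ = 1.14 × 5.1511 = 5.8723 mm/d
Over 15 days: 5.8723 × 15 = 88.085 mm

88.1 mm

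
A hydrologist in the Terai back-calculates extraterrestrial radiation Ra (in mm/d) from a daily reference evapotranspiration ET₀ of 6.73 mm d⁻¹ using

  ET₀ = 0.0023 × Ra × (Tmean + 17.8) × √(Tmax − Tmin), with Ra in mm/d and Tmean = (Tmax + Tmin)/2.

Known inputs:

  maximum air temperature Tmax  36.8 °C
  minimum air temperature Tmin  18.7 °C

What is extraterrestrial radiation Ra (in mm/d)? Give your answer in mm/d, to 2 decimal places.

15.10 mm/d

Tmean = 27.75 °C; √ΔT = 4.2544
Ra = ET₀ / [0.0023 × (Tmean+17.8) × √ΔT] = 6.73 / (0.0023 × 45.55 × 4.2544) = 15.099 mm/d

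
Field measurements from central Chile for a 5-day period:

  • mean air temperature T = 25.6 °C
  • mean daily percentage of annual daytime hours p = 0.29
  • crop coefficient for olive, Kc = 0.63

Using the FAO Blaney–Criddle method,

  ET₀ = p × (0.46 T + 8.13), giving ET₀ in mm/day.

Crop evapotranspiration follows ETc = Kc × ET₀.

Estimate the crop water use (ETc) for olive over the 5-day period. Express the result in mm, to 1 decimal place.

18.2 mm

ET₀ = 0.29 × (0.46 × 25.6 + 8.13) = 0.29 × 19.906 = 5.7727 mm/d
ETc = Kc × ET₀ = 0.63 × 5.7727 = 3.6368 mm/d
Over 5 days: 3.6368 × 5 = 18.184 mm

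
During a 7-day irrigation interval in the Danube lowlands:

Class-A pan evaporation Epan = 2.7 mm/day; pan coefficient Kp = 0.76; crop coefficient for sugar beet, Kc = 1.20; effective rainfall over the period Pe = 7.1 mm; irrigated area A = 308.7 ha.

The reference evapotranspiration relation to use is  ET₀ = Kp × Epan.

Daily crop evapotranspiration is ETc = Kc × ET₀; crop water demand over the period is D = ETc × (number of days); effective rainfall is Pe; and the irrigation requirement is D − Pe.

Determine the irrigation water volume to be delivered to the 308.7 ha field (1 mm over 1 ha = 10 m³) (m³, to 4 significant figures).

31290 m³

ET₀ = 0.76 × 2.7 = 2.0520 mm/d
ETc = Kc × ET₀ = 1.20 × 2.0520 = 2.4624 mm/d
Crop demand D = ETc × 7 d = 2.4624 × 7 = 17.237 mm
D − Pe = 17.237 − 7.1 = 10.137 mm
Volume = 10.137 mm × 308.7 ha × 10 = 31292.9 m³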